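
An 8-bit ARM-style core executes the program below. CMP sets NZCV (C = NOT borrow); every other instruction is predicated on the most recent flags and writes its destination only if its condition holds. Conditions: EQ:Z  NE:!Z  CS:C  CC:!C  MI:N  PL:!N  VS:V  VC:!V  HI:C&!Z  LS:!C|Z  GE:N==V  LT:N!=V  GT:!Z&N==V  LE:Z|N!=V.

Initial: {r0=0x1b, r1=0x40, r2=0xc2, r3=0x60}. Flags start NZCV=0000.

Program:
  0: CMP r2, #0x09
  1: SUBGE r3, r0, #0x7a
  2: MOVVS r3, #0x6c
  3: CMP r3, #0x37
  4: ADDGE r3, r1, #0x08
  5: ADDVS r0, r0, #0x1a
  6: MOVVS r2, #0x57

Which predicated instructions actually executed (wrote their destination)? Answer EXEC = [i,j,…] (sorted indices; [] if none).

EXEC = [4]

0: ✓ CMP  NZCV=1010
1: · SUBGE
2: · MOVVS
3: ✓ CMP  NZCV=0010
4: ✓ ADDGE  r3←0x48
5: · ADDVS
6: · MOVVS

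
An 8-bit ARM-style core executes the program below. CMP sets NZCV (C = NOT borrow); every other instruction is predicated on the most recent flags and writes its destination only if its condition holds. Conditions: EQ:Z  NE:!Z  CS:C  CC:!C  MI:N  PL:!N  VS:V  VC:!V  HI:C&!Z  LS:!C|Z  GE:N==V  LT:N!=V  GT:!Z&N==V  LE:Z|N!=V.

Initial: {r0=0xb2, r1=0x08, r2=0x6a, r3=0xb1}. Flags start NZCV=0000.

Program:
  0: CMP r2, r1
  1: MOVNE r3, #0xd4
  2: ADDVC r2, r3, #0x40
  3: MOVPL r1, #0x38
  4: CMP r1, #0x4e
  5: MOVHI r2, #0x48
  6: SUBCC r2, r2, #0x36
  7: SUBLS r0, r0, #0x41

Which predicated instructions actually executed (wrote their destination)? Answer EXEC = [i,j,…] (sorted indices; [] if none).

EXEC = [1,2,3,6,7]

0: ✓ CMP  NZCV=0010
1: ✓ MOVNE  r3←0xd4
2: ✓ ADDVC  r2←0x14
3: ✓ MOVPL  r1←0x38
4: ✓ CMP  NZCV=1000
5: · MOVHI
6: ✓ SUBCC  r2←0xde
7: ✓ SUBLS  r0←0x71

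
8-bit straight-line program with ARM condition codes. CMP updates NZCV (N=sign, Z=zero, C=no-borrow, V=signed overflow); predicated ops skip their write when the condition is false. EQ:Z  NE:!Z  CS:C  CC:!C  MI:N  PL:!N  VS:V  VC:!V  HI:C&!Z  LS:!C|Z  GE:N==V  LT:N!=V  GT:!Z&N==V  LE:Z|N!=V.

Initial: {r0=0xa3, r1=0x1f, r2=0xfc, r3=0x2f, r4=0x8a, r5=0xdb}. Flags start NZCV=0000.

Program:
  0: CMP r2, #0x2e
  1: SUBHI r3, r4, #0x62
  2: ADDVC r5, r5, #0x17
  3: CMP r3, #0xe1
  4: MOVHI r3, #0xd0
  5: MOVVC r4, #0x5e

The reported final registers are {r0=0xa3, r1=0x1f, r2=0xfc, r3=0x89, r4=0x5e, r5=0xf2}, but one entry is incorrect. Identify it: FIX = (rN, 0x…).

[0] flags=1010 → (cmp)
[1] flags=1010 HI?T → r3=0x28
[2] flags=1010 VC?T → r5=0xf2
[3] flags=0000 → (cmp)
[4] flags=0000 HI?F → skip
[5] flags=0000 VC?T → r4=0x5e

FIX = (r3, 0x28)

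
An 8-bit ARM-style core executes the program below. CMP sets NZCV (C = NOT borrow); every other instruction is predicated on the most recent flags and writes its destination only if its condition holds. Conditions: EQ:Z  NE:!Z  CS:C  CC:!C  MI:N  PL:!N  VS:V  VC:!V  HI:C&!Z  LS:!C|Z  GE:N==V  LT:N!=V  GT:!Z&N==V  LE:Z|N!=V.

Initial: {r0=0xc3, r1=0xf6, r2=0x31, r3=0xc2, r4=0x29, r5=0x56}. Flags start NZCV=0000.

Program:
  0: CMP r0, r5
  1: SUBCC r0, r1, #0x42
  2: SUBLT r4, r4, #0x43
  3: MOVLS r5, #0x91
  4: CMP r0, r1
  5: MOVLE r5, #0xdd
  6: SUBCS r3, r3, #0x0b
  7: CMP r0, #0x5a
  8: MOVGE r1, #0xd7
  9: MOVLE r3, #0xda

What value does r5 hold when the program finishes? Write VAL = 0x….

[0] flags=0011 → (cmp)
[1] flags=0011 CC?F → skip
[2] flags=0011 LT?T → r4=0xe6
[3] flags=0011 LS?F → skip
[4] flags=1000 → (cmp)
[5] flags=1000 LE?T → r5=0xdd
[6] flags=1000 CS?F → skip
[7] flags=0011 → (cmp)
[8] flags=0011 GE?F → skip
[9] flags=0011 LE?T → r3=0xda

VAL = 0xdd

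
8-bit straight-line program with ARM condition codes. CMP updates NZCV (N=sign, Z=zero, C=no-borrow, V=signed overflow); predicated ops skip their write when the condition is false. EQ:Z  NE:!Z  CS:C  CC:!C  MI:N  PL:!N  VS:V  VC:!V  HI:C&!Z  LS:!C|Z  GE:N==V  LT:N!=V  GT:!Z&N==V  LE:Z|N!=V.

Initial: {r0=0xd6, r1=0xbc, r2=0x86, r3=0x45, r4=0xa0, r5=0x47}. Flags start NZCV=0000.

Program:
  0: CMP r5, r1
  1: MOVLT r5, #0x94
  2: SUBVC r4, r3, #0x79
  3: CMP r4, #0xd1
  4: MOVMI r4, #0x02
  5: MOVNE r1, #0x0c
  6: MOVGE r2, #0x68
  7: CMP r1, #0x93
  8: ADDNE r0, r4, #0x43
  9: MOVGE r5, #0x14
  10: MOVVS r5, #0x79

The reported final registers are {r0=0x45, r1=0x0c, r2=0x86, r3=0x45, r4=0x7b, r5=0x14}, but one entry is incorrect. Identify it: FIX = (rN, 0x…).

0: ✓ CMP  NZCV=1001
1: · MOVLT
2: · SUBVC
3: ✓ CMP  NZCV=1000
4: ✓ MOVMI  r4←0x02
5: ✓ MOVNE  r1←0x0c
6: · MOVGE
7: ✓ CMP  NZCV=0000
8: ✓ ADDNE  r0←0x45
9: ✓ MOVGE  r5←0x14
10: · MOVVS

FIX = (r4, 0x02)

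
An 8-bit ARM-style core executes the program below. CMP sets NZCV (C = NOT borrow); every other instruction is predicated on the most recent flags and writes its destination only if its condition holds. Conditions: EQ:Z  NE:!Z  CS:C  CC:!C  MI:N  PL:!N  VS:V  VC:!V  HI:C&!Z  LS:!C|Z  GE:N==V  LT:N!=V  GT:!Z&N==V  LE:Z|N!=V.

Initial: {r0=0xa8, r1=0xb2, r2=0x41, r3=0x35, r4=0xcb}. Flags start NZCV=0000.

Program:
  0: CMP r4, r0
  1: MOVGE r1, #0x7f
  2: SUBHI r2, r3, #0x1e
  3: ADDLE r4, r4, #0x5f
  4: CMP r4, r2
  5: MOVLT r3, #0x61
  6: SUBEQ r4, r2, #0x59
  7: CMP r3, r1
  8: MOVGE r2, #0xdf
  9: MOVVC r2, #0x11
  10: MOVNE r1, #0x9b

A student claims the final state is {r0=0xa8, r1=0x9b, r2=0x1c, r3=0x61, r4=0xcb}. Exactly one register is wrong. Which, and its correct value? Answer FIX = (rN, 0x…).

[0] flags=0010 → (cmp)
[1] flags=0010 GE?T → r1=0x7f
[2] flags=0010 HI?T → r2=0x17
[3] flags=0010 LE?F → skip
[4] flags=1010 → (cmp)
[5] flags=1010 LT?T → r3=0x61
[6] flags=1010 EQ?F → skip
[7] flags=1000 → (cmp)
[8] flags=1000 GE?F → skip
[9] flags=1000 VC?T → r2=0x11
[10] flags=1000 NE?T → r1=0x9b

FIX = (r2, 0x11)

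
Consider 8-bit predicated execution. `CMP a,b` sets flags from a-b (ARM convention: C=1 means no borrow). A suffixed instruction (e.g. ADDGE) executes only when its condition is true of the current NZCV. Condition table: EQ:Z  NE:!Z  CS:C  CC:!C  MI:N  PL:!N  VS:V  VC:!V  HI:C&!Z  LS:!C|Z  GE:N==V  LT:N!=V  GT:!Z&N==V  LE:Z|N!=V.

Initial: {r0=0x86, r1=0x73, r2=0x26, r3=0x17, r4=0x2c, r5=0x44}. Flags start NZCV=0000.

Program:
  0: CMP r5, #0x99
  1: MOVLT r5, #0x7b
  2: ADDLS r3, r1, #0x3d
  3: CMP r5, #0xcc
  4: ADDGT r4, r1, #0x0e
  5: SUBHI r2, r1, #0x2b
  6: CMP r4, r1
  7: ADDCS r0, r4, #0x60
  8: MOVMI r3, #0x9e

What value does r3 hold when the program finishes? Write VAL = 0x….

[0] flags=1001 → (cmp)
[1] flags=1001 LT?F → skip
[2] flags=1001 LS?T → r3=0xb0
[3] flags=0000 → (cmp)
[4] flags=0000 GT?T → r4=0x81
[5] flags=0000 HI?F → skip
[6] flags=0011 → (cmp)
[7] flags=0011 CS?T → r0=0xe1
[8] flags=0011 MI?F → skip

VAL = 0xb0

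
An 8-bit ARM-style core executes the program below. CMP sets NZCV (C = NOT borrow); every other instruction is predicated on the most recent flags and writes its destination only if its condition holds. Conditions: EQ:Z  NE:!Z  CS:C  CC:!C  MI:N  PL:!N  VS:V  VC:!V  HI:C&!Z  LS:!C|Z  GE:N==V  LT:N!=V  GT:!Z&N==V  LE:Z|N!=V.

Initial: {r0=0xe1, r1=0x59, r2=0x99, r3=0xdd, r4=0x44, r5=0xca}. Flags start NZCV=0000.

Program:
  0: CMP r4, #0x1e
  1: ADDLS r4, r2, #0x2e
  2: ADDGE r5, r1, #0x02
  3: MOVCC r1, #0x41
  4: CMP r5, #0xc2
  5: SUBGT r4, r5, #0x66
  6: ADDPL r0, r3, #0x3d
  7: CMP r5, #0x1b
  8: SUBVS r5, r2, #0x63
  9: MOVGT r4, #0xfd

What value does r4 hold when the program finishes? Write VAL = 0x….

0: ✓ CMP  NZCV=0010
1: · ADDLS
2: ✓ ADDGE  r5←0x5b
3: · MOVCC
4: ✓ CMP  NZCV=1001
5: ✓ SUBGT  r4←0xf5
6: · ADDPL
7: ✓ CMP  NZCV=0010
8: · SUBVS
9: ✓ MOVGT  r4←0xfd

VAL = 0xfd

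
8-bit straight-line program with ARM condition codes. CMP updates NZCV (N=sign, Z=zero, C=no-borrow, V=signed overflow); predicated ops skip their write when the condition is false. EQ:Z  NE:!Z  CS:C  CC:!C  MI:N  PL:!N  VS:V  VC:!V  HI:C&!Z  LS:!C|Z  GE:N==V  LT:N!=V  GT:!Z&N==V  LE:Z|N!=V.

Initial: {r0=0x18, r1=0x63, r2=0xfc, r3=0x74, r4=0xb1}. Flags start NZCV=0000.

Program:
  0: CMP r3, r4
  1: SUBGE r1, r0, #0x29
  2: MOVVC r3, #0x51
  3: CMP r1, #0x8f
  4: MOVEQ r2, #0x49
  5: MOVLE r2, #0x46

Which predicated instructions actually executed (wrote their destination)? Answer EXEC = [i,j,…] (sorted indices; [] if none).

0: ✓ CMP  NZCV=1001
1: ✓ SUBGE  r1←0xef
2: · MOVVC
3: ✓ CMP  NZCV=0010
4: · MOVEQ
5: · MOVLE

EXEC = [1]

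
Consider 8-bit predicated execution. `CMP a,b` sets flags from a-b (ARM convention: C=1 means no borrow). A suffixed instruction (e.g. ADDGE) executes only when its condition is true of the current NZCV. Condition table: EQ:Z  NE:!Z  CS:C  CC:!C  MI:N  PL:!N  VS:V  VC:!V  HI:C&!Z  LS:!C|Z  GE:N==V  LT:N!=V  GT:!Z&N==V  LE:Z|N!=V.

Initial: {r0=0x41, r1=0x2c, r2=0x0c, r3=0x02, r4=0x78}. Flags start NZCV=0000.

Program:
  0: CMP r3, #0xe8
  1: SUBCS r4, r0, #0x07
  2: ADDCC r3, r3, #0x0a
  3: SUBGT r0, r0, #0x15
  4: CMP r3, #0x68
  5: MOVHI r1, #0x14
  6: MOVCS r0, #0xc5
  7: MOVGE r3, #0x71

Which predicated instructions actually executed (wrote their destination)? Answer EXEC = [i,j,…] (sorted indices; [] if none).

[0] flags=0000 → (cmp)
[1] flags=0000 CS?F → skip
[2] flags=0000 CC?T → r3=0x0c
[3] flags=0000 GT?T → r0=0x2c
[4] flags=1000 → (cmp)
[5] flags=1000 HI?F → skip
[6] flags=1000 CS?F → skip
[7] flags=1000 GE?F → skip

EXEC = [2,3]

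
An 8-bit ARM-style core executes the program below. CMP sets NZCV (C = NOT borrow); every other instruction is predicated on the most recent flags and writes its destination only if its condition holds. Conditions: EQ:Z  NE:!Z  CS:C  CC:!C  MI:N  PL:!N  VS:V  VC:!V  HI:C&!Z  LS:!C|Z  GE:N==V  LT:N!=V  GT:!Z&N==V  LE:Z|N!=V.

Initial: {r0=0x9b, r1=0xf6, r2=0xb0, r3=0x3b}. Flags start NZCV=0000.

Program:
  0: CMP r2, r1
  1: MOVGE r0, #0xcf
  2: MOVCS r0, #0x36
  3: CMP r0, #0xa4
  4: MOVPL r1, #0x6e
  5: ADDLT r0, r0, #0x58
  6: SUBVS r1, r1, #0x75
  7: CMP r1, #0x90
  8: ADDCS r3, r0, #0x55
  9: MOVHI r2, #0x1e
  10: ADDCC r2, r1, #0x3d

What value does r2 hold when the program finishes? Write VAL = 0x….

0: ✓ CMP  NZCV=1000
1: · MOVGE
2: · MOVCS
3: ✓ CMP  NZCV=1000
4: · MOVPL
5: ✓ ADDLT  r0←0xf3
6: · SUBVS
7: ✓ CMP  NZCV=0010
8: ✓ ADDCS  r3←0x48
9: ✓ MOVHI  r2←0x1e
10: · ADDCC

VAL = 0x1e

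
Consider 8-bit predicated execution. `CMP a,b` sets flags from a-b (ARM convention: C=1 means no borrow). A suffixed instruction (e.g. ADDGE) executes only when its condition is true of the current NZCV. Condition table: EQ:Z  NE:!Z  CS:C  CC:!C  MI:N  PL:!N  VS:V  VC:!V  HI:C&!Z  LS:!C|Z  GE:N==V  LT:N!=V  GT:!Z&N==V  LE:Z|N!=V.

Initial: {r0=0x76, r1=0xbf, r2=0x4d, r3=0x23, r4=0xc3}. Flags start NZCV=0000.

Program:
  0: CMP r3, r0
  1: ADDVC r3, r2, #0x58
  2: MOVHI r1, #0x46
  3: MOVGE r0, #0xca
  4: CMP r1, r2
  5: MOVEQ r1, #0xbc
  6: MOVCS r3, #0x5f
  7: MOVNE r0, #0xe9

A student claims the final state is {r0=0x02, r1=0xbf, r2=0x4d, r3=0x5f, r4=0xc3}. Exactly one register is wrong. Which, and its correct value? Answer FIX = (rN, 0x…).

FIX = (r0, 0xe9)

0: ✓ CMP  NZCV=1000
1: ✓ ADDVC  r3←0xa5
2: · MOVHI
3: · MOVGE
4: ✓ CMP  NZCV=0011
5: · MOVEQ
6: ✓ MOVCS  r3←0x5f
7: ✓ MOVNE  r0←0xe9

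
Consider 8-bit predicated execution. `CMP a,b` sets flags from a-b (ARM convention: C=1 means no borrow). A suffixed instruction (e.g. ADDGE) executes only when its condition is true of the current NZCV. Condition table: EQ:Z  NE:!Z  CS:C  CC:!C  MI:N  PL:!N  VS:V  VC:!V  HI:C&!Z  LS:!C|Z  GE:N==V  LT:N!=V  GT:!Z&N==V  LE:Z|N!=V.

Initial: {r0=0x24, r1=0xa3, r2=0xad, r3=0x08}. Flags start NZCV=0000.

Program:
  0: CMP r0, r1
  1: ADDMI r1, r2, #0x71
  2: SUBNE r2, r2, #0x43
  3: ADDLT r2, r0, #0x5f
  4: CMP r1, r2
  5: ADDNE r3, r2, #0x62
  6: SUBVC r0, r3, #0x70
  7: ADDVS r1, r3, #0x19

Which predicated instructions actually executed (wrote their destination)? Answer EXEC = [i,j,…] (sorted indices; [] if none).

EXEC = [1,2,5,6]

0: ✓ CMP  NZCV=1001
1: ✓ ADDMI  r1←0x1e
2: ✓ SUBNE  r2←0x6a
3: · ADDLT
4: ✓ CMP  NZCV=1000
5: ✓ ADDNE  r3←0xcc
6: ✓ SUBVC  r0←0x5c
7: · ADDVS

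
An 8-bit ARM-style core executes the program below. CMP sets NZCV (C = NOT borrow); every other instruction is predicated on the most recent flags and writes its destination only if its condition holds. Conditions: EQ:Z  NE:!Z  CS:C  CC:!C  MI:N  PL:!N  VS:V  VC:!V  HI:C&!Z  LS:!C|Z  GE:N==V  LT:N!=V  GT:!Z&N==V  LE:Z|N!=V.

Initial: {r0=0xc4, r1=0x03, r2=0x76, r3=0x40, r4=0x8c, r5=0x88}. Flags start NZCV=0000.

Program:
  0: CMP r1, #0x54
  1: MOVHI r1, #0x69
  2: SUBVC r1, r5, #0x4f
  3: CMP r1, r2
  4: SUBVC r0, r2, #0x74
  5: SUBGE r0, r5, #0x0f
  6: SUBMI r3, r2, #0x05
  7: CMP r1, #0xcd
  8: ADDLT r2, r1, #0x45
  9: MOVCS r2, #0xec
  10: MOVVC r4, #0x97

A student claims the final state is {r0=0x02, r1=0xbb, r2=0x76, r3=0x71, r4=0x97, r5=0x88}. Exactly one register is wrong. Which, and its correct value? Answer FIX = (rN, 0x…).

0: ✓ CMP  NZCV=1000
1: · MOVHI
2: ✓ SUBVC  r1←0x39
3: ✓ CMP  NZCV=1000
4: ✓ SUBVC  r0←0x02
5: · SUBGE
6: ✓ SUBMI  r3←0x71
7: ✓ CMP  NZCV=0000
8: · ADDLT
9: · MOVCS
10: ✓ MOVVC  r4←0x97

FIX = (r1, 0x39)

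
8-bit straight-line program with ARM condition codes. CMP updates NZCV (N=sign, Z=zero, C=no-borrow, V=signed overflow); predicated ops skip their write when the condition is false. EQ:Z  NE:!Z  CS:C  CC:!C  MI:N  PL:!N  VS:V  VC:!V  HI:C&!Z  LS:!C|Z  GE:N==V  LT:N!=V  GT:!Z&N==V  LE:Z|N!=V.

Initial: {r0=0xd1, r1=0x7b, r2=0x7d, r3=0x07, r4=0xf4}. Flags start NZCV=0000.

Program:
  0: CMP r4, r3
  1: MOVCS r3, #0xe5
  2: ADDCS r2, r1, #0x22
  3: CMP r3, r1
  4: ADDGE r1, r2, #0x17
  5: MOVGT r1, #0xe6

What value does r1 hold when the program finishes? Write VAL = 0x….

0: ✓ CMP  NZCV=1010
1: ✓ MOVCS  r3←0xe5
2: ✓ ADDCS  r2←0x9d
3: ✓ CMP  NZCV=0011
4: · ADDGE
5: · MOVGT

VAL = 0x7b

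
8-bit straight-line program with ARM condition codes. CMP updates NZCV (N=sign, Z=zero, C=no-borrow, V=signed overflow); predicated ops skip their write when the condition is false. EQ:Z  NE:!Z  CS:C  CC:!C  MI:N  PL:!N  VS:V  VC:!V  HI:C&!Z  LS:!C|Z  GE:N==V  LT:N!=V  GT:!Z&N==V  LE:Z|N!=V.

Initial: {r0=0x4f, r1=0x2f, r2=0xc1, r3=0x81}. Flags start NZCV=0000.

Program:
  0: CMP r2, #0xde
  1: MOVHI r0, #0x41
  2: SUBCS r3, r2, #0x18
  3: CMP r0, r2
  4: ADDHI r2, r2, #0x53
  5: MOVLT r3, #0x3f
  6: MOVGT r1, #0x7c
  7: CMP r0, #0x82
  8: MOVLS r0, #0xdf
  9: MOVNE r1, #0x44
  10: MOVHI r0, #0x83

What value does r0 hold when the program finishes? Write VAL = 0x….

VAL = 0xdf

0: ✓ CMP  NZCV=1000
1: · MOVHI
2: · SUBCS
3: ✓ CMP  NZCV=1001
4: · ADDHI
5: · MOVLT
6: ✓ MOVGT  r1←0x7c
7: ✓ CMP  NZCV=1001
8: ✓ MOVLS  r0←0xdf
9: ✓ MOVNE  r1←0x44
10: · MOVHI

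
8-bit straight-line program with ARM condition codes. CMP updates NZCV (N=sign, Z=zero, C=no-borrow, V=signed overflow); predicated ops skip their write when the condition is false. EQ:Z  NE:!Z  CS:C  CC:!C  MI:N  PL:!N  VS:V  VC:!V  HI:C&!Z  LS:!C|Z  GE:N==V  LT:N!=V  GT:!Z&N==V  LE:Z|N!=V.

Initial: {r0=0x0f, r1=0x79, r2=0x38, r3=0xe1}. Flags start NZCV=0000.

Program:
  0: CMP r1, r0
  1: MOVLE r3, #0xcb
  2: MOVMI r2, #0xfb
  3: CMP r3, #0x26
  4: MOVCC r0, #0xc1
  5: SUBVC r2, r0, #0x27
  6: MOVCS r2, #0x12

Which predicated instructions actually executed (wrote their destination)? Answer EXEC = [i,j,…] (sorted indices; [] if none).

0: ✓ CMP  NZCV=0010
1: · MOVLE
2: · MOVMI
3: ✓ CMP  NZCV=1010
4: · MOVCC
5: ✓ SUBVC  r2←0xe8
6: ✓ MOVCS  r2←0x12

EXEC = [5,6]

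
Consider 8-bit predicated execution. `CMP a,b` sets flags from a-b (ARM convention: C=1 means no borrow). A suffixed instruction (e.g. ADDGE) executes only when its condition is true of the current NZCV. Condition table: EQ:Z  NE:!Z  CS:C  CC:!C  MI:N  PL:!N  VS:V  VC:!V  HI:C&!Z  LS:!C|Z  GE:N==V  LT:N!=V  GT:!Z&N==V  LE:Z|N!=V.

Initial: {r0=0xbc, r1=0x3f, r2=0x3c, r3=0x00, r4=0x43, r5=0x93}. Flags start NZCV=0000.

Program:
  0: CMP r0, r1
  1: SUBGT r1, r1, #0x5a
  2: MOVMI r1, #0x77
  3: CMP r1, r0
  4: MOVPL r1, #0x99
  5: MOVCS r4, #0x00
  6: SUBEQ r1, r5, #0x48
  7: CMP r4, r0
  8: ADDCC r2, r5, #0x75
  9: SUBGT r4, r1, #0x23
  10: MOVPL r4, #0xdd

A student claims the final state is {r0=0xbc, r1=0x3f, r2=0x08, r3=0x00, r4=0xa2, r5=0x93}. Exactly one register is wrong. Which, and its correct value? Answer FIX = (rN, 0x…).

[0] flags=0011 → (cmp)
[1] flags=0011 GT?F → skip
[2] flags=0011 MI?F → skip
[3] flags=1001 → (cmp)
[4] flags=1001 PL?F → skip
[5] flags=1001 CS?F → skip
[6] flags=1001 EQ?F → skip
[7] flags=1001 → (cmp)
[8] flags=1001 CC?T → r2=0x08
[9] flags=1001 GT?T → r4=0x1c
[10] flags=1001 PL?F → skip

FIX = (r4, 0x1c)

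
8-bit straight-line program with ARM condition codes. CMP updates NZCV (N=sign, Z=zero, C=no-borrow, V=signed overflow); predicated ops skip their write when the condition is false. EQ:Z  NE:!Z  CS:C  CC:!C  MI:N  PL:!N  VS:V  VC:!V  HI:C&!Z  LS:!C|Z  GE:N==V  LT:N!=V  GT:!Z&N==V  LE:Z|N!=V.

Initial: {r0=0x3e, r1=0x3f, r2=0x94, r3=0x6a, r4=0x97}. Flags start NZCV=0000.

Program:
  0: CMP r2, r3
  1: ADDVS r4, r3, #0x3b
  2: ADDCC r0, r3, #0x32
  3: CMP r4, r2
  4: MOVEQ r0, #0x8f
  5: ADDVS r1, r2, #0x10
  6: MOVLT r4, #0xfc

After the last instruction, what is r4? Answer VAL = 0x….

VAL = 0xa5

0: ✓ CMP  NZCV=0011
1: ✓ ADDVS  r4←0xa5
2: · ADDCC
3: ✓ CMP  NZCV=0010
4: · MOVEQ
5: · ADDVS
6: · MOVLT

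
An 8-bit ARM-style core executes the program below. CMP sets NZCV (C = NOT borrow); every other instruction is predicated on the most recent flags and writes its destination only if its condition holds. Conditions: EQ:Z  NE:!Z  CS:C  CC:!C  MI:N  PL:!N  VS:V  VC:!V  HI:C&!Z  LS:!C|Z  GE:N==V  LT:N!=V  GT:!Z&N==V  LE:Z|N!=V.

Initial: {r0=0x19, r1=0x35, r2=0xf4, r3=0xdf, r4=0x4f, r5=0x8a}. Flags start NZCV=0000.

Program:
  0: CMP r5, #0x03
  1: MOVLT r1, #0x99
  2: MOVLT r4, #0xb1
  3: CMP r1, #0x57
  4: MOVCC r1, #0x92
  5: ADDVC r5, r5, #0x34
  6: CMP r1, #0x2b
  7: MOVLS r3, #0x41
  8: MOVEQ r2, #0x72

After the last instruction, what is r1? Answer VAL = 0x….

VAL = 0x99

0: ✓ CMP  NZCV=1010
1: ✓ MOVLT  r1←0x99
2: ✓ MOVLT  r4←0xb1
3: ✓ CMP  NZCV=0011
4: · MOVCC
5: · ADDVC
6: ✓ CMP  NZCV=0011
7: · MOVLS
8: · MOVEQ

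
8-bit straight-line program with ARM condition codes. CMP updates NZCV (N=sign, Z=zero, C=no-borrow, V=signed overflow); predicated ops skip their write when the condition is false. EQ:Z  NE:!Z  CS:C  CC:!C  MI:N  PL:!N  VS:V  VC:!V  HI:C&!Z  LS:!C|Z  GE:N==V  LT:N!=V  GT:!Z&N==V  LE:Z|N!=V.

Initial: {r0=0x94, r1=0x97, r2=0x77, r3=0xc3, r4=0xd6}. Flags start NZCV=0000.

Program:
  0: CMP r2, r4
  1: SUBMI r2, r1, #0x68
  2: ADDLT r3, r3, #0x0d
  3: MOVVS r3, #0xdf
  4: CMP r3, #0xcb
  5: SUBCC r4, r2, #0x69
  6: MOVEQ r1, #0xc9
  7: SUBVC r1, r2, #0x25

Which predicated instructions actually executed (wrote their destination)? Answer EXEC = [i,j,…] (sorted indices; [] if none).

EXEC = [1,3,7]

[0] flags=1001 → (cmp)
[1] flags=1001 MI?T → r2=0x2f
[2] flags=1001 LT?F → skip
[3] flags=1001 VS?T → r3=0xdf
[4] flags=0010 → (cmp)
[5] flags=0010 CC?F → skip
[6] flags=0010 EQ?F → skip
[7] flags=0010 VC?T → r1=0x0a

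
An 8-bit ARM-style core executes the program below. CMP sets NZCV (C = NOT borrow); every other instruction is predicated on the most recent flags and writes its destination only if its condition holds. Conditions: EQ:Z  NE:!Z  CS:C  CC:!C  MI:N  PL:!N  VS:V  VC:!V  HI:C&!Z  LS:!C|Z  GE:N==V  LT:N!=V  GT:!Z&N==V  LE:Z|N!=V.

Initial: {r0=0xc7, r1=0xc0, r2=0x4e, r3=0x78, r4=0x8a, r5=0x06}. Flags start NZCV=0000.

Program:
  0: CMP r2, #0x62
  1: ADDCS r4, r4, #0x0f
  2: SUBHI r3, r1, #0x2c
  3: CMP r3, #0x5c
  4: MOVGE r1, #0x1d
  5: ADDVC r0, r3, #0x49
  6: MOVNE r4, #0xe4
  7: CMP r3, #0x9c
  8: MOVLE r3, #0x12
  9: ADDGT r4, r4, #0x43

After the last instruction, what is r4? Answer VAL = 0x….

VAL = 0x27

0: ✓ CMP  NZCV=1000
1: · ADDCS
2: · SUBHI
3: ✓ CMP  NZCV=0010
4: ✓ MOVGE  r1←0x1d
5: ✓ ADDVC  r0←0xc1
6: ✓ MOVNE  r4←0xe4
7: ✓ CMP  NZCV=1001
8: · MOVLE
9: ✓ ADDGT  r4←0x27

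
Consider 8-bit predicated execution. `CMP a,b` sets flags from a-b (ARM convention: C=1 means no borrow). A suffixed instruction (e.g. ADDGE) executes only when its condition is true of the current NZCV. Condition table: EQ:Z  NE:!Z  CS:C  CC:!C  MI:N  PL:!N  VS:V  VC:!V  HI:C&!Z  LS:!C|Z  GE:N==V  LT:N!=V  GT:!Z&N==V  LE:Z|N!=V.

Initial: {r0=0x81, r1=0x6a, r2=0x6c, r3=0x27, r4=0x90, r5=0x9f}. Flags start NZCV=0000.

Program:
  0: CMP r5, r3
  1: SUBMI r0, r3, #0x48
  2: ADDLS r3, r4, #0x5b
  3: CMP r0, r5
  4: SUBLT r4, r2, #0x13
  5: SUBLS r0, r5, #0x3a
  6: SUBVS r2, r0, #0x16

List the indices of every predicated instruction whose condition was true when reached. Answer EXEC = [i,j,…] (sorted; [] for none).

[0] flags=0011 → (cmp)
[1] flags=0011 MI?F → skip
[2] flags=0011 LS?F → skip
[3] flags=1000 → (cmp)
[4] flags=1000 LT?T → r4=0x59
[5] flags=1000 LS?T → r0=0x65
[6] flags=1000 VS?F → skip

EXEC = [4,5]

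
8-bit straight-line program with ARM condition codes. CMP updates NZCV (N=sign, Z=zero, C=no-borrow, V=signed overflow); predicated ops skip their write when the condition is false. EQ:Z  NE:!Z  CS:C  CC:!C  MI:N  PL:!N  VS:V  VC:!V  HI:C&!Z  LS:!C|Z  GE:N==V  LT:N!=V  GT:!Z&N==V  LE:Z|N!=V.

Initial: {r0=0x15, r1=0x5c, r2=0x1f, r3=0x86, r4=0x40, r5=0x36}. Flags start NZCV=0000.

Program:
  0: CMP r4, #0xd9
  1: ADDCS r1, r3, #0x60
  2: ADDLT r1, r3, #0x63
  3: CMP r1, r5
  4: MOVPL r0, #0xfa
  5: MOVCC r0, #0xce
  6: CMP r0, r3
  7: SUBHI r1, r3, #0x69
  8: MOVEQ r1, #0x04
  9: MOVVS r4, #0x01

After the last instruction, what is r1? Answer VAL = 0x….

[0] flags=0000 → (cmp)
[1] flags=0000 CS?F → skip
[2] flags=0000 LT?F → skip
[3] flags=0010 → (cmp)
[4] flags=0010 PL?T → r0=0xfa
[5] flags=0010 CC?F → skip
[6] flags=0010 → (cmp)
[7] flags=0010 HI?T → r1=0x1d
[8] flags=0010 EQ?F → skip
[9] flags=0010 VS?F → skip

VAL = 0x1d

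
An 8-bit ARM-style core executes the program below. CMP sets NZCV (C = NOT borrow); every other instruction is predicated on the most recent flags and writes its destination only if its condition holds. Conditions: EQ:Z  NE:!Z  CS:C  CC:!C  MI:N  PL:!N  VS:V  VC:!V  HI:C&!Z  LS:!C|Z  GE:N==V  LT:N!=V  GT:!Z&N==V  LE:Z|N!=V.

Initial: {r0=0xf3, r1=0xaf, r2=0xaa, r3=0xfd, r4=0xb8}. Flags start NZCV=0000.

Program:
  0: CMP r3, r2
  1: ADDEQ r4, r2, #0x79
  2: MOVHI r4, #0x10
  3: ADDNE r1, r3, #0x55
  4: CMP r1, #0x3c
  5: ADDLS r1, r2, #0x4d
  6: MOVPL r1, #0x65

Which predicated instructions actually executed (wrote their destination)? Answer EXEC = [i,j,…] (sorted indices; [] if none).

[0] flags=0010 → (cmp)
[1] flags=0010 EQ?F → skip
[2] flags=0010 HI?T → r4=0x10
[3] flags=0010 NE?T → r1=0x52
[4] flags=0010 → (cmp)
[5] flags=0010 LS?F → skip
[6] flags=0010 PL?T → r1=0x65

EXEC = [2,3,6]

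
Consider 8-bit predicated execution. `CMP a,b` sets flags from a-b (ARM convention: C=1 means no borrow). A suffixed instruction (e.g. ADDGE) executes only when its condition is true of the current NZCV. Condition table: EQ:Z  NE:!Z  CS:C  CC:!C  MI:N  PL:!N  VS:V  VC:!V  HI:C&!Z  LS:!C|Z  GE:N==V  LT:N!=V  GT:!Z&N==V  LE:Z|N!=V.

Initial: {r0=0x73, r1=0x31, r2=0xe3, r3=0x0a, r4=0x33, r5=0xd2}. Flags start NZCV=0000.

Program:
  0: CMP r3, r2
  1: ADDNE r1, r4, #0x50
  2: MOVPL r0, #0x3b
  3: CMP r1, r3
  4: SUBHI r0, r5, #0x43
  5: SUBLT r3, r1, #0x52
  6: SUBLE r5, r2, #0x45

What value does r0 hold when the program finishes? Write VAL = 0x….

[0] flags=0000 → (cmp)
[1] flags=0000 NE?T → r1=0x83
[2] flags=0000 PL?T → r0=0x3b
[3] flags=0011 → (cmp)
[4] flags=0011 HI?T → r0=0x8f
[5] flags=0011 LT?T → r3=0x31
[6] flags=0011 LE?T → r5=0x9e

VAL = 0x8f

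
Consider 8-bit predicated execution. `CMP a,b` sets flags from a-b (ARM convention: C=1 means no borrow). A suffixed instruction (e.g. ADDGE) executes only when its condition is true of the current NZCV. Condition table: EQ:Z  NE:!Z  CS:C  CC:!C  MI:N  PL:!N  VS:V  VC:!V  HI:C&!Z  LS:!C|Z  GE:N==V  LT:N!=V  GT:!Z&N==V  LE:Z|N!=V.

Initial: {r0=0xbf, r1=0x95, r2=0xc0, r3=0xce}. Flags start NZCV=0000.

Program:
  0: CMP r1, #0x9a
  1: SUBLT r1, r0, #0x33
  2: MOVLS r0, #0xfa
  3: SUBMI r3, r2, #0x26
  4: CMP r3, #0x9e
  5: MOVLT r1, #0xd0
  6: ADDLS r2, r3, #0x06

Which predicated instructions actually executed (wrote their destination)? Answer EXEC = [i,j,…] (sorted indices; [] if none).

[0] flags=1000 → (cmp)
[1] flags=1000 LT?T → r1=0x8c
[2] flags=1000 LS?T → r0=0xfa
[3] flags=1000 MI?T → r3=0x9a
[4] flags=1000 → (cmp)
[5] flags=1000 LT?T → r1=0xd0
[6] flags=1000 LS?T → r2=0xa0

EXEC = [1,2,3,5,6]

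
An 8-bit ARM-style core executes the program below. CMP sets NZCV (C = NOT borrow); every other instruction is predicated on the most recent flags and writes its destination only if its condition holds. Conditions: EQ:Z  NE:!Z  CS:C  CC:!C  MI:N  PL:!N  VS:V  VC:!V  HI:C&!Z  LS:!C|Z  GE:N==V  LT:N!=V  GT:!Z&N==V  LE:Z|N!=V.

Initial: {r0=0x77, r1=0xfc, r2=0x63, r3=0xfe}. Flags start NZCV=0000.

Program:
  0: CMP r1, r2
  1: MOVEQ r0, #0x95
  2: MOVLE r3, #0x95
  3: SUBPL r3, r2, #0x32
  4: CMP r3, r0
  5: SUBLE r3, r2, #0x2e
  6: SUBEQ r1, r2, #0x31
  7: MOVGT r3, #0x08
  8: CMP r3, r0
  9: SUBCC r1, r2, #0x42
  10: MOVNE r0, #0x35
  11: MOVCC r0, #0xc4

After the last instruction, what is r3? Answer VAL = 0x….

0: ✓ CMP  NZCV=1010
1: · MOVEQ
2: ✓ MOVLE  r3←0x95
3: · SUBPL
4: ✓ CMP  NZCV=0011
5: ✓ SUBLE  r3←0x35
6: · SUBEQ
7: · MOVGT
8: ✓ CMP  NZCV=1000
9: ✓ SUBCC  r1←0x21
10: ✓ MOVNE  r0←0x35
11: ✓ MOVCC  r0←0xc4

VAL = 0x35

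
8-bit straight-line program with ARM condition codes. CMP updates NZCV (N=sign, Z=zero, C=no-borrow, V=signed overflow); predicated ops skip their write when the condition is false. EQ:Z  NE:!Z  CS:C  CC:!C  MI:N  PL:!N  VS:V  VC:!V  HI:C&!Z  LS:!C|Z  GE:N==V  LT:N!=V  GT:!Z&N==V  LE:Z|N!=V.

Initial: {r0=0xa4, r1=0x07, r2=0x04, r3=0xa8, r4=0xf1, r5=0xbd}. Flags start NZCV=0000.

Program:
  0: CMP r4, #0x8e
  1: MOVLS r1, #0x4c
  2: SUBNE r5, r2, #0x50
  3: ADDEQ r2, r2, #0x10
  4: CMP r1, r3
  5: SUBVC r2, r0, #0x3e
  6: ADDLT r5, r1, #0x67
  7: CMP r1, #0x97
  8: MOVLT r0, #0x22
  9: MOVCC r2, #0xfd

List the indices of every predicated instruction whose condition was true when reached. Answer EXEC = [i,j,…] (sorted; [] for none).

EXEC = [2,5,9]

[0] flags=0010 → (cmp)
[1] flags=0010 LS?F → skip
[2] flags=0010 NE?T → r5=0xb4
[3] flags=0010 EQ?F → skip
[4] flags=0000 → (cmp)
[5] flags=0000 VC?T → r2=0x66
[6] flags=0000 LT?F → skip
[7] flags=0000 → (cmp)
[8] flags=0000 LT?F → skip
[9] flags=0000 CC?T → r2=0xfd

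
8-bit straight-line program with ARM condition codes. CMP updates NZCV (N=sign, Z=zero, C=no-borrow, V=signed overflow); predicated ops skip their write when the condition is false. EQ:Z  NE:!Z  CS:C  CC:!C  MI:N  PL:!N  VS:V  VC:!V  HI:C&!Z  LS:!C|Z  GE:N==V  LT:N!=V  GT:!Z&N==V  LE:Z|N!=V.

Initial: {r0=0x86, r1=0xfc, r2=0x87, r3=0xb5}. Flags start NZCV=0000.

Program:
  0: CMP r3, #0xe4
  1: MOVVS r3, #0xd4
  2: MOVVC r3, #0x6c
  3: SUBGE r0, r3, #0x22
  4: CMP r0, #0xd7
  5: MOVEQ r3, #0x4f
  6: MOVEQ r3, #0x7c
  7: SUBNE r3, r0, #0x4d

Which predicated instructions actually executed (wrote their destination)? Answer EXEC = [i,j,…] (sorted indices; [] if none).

0: ✓ CMP  NZCV=1000
1: · MOVVS
2: ✓ MOVVC  r3←0x6c
3: · SUBGE
4: ✓ CMP  NZCV=1000
5: · MOVEQ
6: · MOVEQ
7: ✓ SUBNE  r3←0x39

EXEC = [2,7]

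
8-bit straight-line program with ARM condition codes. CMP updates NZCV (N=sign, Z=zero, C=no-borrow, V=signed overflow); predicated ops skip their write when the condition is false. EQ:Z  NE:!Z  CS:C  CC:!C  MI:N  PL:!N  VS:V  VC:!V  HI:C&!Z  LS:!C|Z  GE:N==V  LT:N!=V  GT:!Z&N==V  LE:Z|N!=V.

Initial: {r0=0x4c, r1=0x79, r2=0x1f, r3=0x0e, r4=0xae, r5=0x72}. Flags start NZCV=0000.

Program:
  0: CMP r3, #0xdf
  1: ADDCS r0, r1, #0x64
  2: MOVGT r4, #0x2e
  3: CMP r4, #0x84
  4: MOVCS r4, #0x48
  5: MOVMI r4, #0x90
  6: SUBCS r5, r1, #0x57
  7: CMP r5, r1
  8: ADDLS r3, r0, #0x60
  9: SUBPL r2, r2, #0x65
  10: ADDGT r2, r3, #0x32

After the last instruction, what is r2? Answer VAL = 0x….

0: ✓ CMP  NZCV=0000
1: · ADDCS
2: ✓ MOVGT  r4←0x2e
3: ✓ CMP  NZCV=1001
4: · MOVCS
5: ✓ MOVMI  r4←0x90
6: · SUBCS
7: ✓ CMP  NZCV=1000
8: ✓ ADDLS  r3←0xac
9: · SUBPL
10: · ADDGT

VAL = 0x1f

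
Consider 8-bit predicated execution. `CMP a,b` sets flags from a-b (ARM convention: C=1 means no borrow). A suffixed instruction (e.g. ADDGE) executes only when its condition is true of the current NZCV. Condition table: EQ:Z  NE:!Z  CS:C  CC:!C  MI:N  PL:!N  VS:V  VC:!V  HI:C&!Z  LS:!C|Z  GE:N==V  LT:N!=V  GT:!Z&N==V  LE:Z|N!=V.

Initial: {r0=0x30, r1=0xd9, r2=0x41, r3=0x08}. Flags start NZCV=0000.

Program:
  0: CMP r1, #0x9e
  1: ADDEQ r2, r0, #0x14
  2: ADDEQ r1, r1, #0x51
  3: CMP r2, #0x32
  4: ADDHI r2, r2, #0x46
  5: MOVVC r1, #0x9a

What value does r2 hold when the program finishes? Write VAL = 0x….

0: ✓ CMP  NZCV=0010
1: · ADDEQ
2: · ADDEQ
3: ✓ CMP  NZCV=0010
4: ✓ ADDHI  r2←0x87
5: ✓ MOVVC  r1←0x9a

VAL = 0x87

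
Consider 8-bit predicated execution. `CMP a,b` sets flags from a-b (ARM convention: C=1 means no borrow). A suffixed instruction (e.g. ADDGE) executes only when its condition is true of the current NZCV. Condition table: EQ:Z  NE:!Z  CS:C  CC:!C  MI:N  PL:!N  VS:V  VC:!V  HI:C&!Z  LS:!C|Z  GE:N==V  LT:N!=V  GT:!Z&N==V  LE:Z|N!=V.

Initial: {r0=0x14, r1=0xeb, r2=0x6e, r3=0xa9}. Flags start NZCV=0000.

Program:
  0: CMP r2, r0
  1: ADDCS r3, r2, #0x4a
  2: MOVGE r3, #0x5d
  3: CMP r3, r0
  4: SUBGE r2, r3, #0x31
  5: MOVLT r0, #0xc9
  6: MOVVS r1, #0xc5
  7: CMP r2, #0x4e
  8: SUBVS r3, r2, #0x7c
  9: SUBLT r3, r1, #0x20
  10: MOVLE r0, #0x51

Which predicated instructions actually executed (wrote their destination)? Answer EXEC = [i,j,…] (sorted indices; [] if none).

[0] flags=0010 → (cmp)
[1] flags=0010 CS?T → r3=0xb8
[2] flags=0010 GE?T → r3=0x5d
[3] flags=0010 → (cmp)
[4] flags=0010 GE?T → r2=0x2c
[5] flags=0010 LT?F → skip
[6] flags=0010 VS?F → skip
[7] flags=1000 → (cmp)
[8] flags=1000 VS?F → skip
[9] flags=1000 LT?T → r3=0xcb
[10] flags=1000 LE?T → r0=0x51

EXEC = [1,2,4,9,10]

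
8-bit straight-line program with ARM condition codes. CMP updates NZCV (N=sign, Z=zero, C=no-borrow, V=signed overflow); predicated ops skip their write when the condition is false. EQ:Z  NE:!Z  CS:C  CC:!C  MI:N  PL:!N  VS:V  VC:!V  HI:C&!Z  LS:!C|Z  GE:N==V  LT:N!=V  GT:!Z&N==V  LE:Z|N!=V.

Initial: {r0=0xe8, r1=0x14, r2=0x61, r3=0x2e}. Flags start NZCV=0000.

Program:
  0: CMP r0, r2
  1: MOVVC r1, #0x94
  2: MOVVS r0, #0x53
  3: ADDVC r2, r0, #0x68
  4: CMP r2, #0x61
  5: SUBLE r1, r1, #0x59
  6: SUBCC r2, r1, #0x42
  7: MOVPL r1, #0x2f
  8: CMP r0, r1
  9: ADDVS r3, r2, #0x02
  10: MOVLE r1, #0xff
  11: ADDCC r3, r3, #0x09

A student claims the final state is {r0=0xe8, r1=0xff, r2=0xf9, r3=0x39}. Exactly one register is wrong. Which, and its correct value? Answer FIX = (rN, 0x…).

0: ✓ CMP  NZCV=1010
1: ✓ MOVVC  r1←0x94
2: · MOVVS
3: ✓ ADDVC  r2←0x50
4: ✓ CMP  NZCV=1000
5: ✓ SUBLE  r1←0x3b
6: ✓ SUBCC  r2←0xf9
7: · MOVPL
8: ✓ CMP  NZCV=1010
9: · ADDVS
10: ✓ MOVLE  r1←0xff
11: · ADDCC

FIX = (r3, 0x2e)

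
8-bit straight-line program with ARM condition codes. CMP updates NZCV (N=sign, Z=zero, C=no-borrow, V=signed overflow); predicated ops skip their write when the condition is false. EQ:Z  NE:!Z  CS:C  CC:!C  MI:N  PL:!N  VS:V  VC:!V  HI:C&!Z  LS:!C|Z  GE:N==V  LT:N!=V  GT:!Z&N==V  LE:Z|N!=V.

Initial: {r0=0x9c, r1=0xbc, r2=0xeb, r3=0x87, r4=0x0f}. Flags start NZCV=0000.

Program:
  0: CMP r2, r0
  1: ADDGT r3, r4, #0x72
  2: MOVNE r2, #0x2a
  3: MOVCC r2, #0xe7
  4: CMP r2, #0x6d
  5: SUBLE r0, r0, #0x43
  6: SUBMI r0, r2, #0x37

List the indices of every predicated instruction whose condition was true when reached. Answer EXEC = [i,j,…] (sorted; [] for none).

EXEC = [1,2,5,6]

[0] flags=0010 → (cmp)
[1] flags=0010 GT?T → r3=0x81
[2] flags=0010 NE?T → r2=0x2a
[3] flags=0010 CC?F → skip
[4] flags=1000 → (cmp)
[5] flags=1000 LE?T → r0=0x59
[6] flags=1000 MI?T → r0=0xf3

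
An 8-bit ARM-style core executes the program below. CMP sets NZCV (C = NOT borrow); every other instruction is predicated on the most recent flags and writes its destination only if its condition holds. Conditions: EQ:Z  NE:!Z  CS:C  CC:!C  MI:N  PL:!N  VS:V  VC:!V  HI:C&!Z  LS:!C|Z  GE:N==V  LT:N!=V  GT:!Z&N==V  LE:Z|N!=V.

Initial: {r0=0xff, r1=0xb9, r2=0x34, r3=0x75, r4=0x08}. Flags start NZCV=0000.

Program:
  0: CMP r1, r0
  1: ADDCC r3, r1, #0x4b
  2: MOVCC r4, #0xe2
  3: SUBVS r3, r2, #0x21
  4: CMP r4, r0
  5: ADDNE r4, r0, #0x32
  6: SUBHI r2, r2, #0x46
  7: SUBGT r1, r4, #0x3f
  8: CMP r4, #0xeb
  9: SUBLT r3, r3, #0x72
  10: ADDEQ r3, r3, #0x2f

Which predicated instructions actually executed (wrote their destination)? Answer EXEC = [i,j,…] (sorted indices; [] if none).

0: ✓ CMP  NZCV=1000
1: ✓ ADDCC  r3←0x04
2: ✓ MOVCC  r4←0xe2
3: · SUBVS
4: ✓ CMP  NZCV=1000
5: ✓ ADDNE  r4←0x31
6: · SUBHI
7: · SUBGT
8: ✓ CMP  NZCV=0000
9: · SUBLT
10: · ADDEQ

EXEC = [1,2,5]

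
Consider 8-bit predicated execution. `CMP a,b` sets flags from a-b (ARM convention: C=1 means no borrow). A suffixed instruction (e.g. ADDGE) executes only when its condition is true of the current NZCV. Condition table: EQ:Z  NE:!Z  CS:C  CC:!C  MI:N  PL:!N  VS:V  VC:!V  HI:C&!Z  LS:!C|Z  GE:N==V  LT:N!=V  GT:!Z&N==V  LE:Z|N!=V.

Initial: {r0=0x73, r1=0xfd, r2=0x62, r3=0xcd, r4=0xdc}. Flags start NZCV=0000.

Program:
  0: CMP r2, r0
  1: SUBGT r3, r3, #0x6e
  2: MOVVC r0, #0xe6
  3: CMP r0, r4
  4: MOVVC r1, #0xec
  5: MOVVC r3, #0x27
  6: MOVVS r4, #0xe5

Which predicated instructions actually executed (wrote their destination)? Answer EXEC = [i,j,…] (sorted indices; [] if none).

EXEC = [2,4,5]

0: ✓ CMP  NZCV=1000
1: · SUBGT
2: ✓ MOVVC  r0←0xe6
3: ✓ CMP  NZCV=0010
4: ✓ MOVVC  r1←0xec
5: ✓ MOVVC  r3←0x27
6: · MOVVS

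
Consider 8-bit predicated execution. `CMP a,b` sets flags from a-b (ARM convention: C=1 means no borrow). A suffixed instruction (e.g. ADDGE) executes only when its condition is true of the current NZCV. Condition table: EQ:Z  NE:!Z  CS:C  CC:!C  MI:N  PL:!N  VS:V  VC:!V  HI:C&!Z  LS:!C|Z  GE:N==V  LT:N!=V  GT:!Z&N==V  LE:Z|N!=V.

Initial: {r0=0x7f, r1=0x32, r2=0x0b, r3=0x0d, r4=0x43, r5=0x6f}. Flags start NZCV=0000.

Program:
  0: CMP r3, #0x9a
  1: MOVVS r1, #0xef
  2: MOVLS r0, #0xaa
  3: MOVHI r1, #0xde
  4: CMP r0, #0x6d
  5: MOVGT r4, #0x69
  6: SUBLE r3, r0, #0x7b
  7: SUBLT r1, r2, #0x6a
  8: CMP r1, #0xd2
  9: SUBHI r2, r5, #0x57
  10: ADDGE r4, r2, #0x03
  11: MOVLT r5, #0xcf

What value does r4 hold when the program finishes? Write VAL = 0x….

VAL = 0x43

0: ✓ CMP  NZCV=0000
1: · MOVVS
2: ✓ MOVLS  r0←0xaa
3: · MOVHI
4: ✓ CMP  NZCV=0011
5: · MOVGT
6: ✓ SUBLE  r3←0x2f
7: ✓ SUBLT  r1←0xa1
8: ✓ CMP  NZCV=1000
9: · SUBHI
10: · ADDGE
11: ✓ MOVLT  r5←0xcf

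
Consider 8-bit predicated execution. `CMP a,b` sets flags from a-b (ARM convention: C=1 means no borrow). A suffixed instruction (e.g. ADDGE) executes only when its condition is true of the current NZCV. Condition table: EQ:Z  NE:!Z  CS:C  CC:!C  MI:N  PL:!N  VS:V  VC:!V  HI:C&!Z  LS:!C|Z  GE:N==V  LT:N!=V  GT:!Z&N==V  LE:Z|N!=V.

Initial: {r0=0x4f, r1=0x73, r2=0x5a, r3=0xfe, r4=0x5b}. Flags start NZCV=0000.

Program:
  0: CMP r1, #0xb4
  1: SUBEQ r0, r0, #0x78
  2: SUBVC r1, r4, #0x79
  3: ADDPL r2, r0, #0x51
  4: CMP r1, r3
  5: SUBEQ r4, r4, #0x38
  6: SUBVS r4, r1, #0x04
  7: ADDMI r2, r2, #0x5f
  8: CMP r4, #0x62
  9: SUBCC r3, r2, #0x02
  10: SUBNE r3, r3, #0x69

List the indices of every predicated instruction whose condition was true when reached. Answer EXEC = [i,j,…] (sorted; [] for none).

EXEC = [9,10]

[0] flags=1001 → (cmp)
[1] flags=1001 EQ?F → skip
[2] flags=1001 VC?F → skip
[3] flags=1001 PL?F → skip
[4] flags=0000 → (cmp)
[5] flags=0000 EQ?F → skip
[6] flags=0000 VS?F → skip
[7] flags=0000 MI?F → skip
[8] flags=1000 → (cmp)
[9] flags=1000 CC?T → r3=0x58
[10] flags=1000 NE?T → r3=0xef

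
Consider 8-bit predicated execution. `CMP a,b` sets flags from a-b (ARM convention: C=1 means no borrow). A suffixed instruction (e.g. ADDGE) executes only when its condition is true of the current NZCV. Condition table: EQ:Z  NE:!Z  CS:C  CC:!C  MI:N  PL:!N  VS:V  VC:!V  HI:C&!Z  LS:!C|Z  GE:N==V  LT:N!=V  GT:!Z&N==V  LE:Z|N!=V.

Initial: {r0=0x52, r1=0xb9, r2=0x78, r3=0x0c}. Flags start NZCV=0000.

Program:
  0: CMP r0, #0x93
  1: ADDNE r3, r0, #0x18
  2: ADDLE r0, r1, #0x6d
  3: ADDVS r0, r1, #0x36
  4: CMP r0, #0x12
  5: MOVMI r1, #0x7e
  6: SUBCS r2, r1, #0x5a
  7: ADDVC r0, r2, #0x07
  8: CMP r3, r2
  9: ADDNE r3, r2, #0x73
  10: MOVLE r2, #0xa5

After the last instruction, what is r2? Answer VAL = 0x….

0: ✓ CMP  NZCV=1001
1: ✓ ADDNE  r3←0x6a
2: · ADDLE
3: ✓ ADDVS  r0←0xef
4: ✓ CMP  NZCV=1010
5: ✓ MOVMI  r1←0x7e
6: ✓ SUBCS  r2←0x24
7: ✓ ADDVC  r0←0x2b
8: ✓ CMP  NZCV=0010
9: ✓ ADDNE  r3←0x97
10: · MOVLE

VAL = 0x24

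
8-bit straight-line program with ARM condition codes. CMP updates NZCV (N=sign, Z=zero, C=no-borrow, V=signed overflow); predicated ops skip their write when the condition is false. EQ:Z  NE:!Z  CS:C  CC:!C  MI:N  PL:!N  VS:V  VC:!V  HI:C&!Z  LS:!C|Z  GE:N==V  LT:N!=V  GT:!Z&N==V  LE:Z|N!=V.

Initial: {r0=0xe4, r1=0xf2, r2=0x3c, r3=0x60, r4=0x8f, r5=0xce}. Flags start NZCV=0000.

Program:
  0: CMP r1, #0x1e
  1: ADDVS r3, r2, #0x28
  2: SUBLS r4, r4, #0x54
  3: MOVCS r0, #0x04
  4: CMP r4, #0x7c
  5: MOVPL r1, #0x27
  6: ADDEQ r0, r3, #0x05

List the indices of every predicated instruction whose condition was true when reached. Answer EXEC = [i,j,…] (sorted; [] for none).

[0] flags=1010 → (cmp)
[1] flags=1010 VS?F → skip
[2] flags=1010 LS?F → skip
[3] flags=1010 CS?T → r0=0x04
[4] flags=0011 → (cmp)
[5] flags=0011 PL?T → r1=0x27
[6] flags=0011 EQ?F → skip

EXEC = [3,5]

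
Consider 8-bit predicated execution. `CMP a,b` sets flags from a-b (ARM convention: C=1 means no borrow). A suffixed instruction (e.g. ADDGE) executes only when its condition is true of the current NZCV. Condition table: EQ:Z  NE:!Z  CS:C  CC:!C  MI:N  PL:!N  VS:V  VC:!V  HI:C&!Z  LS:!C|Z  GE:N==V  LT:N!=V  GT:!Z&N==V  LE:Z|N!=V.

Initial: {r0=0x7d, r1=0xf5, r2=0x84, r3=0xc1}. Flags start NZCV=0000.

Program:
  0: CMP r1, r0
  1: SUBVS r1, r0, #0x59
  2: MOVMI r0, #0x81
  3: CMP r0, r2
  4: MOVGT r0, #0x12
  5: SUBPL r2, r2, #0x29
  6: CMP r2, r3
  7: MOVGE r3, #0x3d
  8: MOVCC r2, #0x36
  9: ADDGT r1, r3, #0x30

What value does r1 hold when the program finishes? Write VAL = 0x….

VAL = 0x24

[0] flags=0011 → (cmp)
[1] flags=0011 VS?T → r1=0x24
[2] flags=0011 MI?F → skip
[3] flags=1001 → (cmp)
[4] flags=1001 GT?T → r0=0x12
[5] flags=1001 PL?F → skip
[6] flags=1000 → (cmp)
[7] flags=1000 GE?F → skip
[8] flags=1000 CC?T → r2=0x36
[9] flags=1000 GT?F → skip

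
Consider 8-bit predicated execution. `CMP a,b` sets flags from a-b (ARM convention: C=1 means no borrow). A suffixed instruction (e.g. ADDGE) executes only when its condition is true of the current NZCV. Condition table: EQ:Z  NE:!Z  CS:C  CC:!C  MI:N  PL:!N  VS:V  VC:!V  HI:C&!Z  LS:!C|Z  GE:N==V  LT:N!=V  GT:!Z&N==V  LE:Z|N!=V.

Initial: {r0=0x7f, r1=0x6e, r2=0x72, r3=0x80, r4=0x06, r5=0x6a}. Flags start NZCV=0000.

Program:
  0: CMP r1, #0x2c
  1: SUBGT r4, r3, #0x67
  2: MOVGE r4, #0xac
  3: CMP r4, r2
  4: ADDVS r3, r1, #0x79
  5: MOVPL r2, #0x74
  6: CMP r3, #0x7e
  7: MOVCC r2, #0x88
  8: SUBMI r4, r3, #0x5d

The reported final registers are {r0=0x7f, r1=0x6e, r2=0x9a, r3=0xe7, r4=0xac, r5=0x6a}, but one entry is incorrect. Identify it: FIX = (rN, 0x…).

FIX = (r2, 0x74)

[0] flags=0010 → (cmp)
[1] flags=0010 GT?T → r4=0x19
[2] flags=0010 GE?T → r4=0xac
[3] flags=0011 → (cmp)
[4] flags=0011 VS?T → r3=0xe7
[5] flags=0011 PL?T → r2=0x74
[6] flags=0011 → (cmp)
[7] flags=0011 CC?F → skip
[8] flags=0011 MI?F → skip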